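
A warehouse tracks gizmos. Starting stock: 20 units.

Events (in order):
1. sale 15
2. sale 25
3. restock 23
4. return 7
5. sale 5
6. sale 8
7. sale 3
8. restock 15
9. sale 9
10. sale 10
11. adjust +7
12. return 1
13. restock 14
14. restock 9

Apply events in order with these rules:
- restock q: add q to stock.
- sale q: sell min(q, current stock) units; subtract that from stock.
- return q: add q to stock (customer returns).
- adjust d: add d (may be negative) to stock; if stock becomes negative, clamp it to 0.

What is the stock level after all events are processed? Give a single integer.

Processing events:
Start: stock = 20
  Event 1 (sale 15): sell min(15,20)=15. stock: 20 - 15 = 5. total_sold = 15
  Event 2 (sale 25): sell min(25,5)=5. stock: 5 - 5 = 0. total_sold = 20
  Event 3 (restock 23): 0 + 23 = 23
  Event 4 (return 7): 23 + 7 = 30
  Event 5 (sale 5): sell min(5,30)=5. stock: 30 - 5 = 25. total_sold = 25
  Event 6 (sale 8): sell min(8,25)=8. stock: 25 - 8 = 17. total_sold = 33
  Event 7 (sale 3): sell min(3,17)=3. stock: 17 - 3 = 14. total_sold = 36
  Event 8 (restock 15): 14 + 15 = 29
  Event 9 (sale 9): sell min(9,29)=9. stock: 29 - 9 = 20. total_sold = 45
  Event 10 (sale 10): sell min(10,20)=10. stock: 20 - 10 = 10. total_sold = 55
  Event 11 (adjust +7): 10 + 7 = 17
  Event 12 (return 1): 17 + 1 = 18
  Event 13 (restock 14): 18 + 14 = 32
  Event 14 (restock 9): 32 + 9 = 41
Final: stock = 41, total_sold = 55

Answer: 41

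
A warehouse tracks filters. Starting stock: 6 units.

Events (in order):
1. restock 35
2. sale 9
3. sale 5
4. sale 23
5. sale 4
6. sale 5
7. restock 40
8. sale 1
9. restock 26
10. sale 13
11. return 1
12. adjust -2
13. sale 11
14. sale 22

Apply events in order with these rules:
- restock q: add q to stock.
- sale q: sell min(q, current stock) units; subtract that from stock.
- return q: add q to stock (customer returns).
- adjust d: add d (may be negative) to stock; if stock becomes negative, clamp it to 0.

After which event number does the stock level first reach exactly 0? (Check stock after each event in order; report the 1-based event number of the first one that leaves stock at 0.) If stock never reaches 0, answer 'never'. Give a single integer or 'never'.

Answer: 5

Derivation:
Processing events:
Start: stock = 6
  Event 1 (restock 35): 6 + 35 = 41
  Event 2 (sale 9): sell min(9,41)=9. stock: 41 - 9 = 32. total_sold = 9
  Event 3 (sale 5): sell min(5,32)=5. stock: 32 - 5 = 27. total_sold = 14
  Event 4 (sale 23): sell min(23,27)=23. stock: 27 - 23 = 4. total_sold = 37
  Event 5 (sale 4): sell min(4,4)=4. stock: 4 - 4 = 0. total_sold = 41
  Event 6 (sale 5): sell min(5,0)=0. stock: 0 - 0 = 0. total_sold = 41
  Event 7 (restock 40): 0 + 40 = 40
  Event 8 (sale 1): sell min(1,40)=1. stock: 40 - 1 = 39. total_sold = 42
  Event 9 (restock 26): 39 + 26 = 65
  Event 10 (sale 13): sell min(13,65)=13. stock: 65 - 13 = 52. total_sold = 55
  Event 11 (return 1): 52 + 1 = 53
  Event 12 (adjust -2): 53 + -2 = 51
  Event 13 (sale 11): sell min(11,51)=11. stock: 51 - 11 = 40. total_sold = 66
  Event 14 (sale 22): sell min(22,40)=22. stock: 40 - 22 = 18. total_sold = 88
Final: stock = 18, total_sold = 88

First zero at event 5.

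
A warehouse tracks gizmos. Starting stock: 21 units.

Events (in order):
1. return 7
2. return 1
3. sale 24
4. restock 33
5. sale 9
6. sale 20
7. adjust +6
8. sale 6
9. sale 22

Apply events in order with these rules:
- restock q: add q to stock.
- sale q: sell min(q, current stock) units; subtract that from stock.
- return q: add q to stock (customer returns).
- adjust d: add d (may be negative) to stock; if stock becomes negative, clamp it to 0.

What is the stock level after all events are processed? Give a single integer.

Processing events:
Start: stock = 21
  Event 1 (return 7): 21 + 7 = 28
  Event 2 (return 1): 28 + 1 = 29
  Event 3 (sale 24): sell min(24,29)=24. stock: 29 - 24 = 5. total_sold = 24
  Event 4 (restock 33): 5 + 33 = 38
  Event 5 (sale 9): sell min(9,38)=9. stock: 38 - 9 = 29. total_sold = 33
  Event 6 (sale 20): sell min(20,29)=20. stock: 29 - 20 = 9. total_sold = 53
  Event 7 (adjust +6): 9 + 6 = 15
  Event 8 (sale 6): sell min(6,15)=6. stock: 15 - 6 = 9. total_sold = 59
  Event 9 (sale 22): sell min(22,9)=9. stock: 9 - 9 = 0. total_sold = 68
Final: stock = 0, total_sold = 68

Answer: 0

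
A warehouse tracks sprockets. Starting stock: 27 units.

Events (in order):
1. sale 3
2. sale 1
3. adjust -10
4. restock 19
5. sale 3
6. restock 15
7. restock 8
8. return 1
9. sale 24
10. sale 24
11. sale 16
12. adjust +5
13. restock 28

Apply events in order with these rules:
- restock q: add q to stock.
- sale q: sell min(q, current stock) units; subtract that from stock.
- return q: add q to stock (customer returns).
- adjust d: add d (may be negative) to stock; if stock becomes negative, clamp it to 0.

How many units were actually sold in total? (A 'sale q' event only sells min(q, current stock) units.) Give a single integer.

Processing events:
Start: stock = 27
  Event 1 (sale 3): sell min(3,27)=3. stock: 27 - 3 = 24. total_sold = 3
  Event 2 (sale 1): sell min(1,24)=1. stock: 24 - 1 = 23. total_sold = 4
  Event 3 (adjust -10): 23 + -10 = 13
  Event 4 (restock 19): 13 + 19 = 32
  Event 5 (sale 3): sell min(3,32)=3. stock: 32 - 3 = 29. total_sold = 7
  Event 6 (restock 15): 29 + 15 = 44
  Event 7 (restock 8): 44 + 8 = 52
  Event 8 (return 1): 52 + 1 = 53
  Event 9 (sale 24): sell min(24,53)=24. stock: 53 - 24 = 29. total_sold = 31
  Event 10 (sale 24): sell min(24,29)=24. stock: 29 - 24 = 5. total_sold = 55
  Event 11 (sale 16): sell min(16,5)=5. stock: 5 - 5 = 0. total_sold = 60
  Event 12 (adjust +5): 0 + 5 = 5
  Event 13 (restock 28): 5 + 28 = 33
Final: stock = 33, total_sold = 60

Answer: 60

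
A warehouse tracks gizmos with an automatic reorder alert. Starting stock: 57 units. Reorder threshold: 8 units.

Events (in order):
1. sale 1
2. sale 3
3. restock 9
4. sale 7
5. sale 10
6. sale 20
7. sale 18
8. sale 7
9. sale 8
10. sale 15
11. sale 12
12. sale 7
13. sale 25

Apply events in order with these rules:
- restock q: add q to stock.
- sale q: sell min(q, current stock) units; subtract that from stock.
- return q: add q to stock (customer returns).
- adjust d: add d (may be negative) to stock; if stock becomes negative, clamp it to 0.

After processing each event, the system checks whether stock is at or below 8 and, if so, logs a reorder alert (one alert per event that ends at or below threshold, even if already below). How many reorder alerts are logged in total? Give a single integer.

Answer: 7

Derivation:
Processing events:
Start: stock = 57
  Event 1 (sale 1): sell min(1,57)=1. stock: 57 - 1 = 56. total_sold = 1
  Event 2 (sale 3): sell min(3,56)=3. stock: 56 - 3 = 53. total_sold = 4
  Event 3 (restock 9): 53 + 9 = 62
  Event 4 (sale 7): sell min(7,62)=7. stock: 62 - 7 = 55. total_sold = 11
  Event 5 (sale 10): sell min(10,55)=10. stock: 55 - 10 = 45. total_sold = 21
  Event 6 (sale 20): sell min(20,45)=20. stock: 45 - 20 = 25. total_sold = 41
  Event 7 (sale 18): sell min(18,25)=18. stock: 25 - 18 = 7. total_sold = 59
  Event 8 (sale 7): sell min(7,7)=7. stock: 7 - 7 = 0. total_sold = 66
  Event 9 (sale 8): sell min(8,0)=0. stock: 0 - 0 = 0. total_sold = 66
  Event 10 (sale 15): sell min(15,0)=0. stock: 0 - 0 = 0. total_sold = 66
  Event 11 (sale 12): sell min(12,0)=0. stock: 0 - 0 = 0. total_sold = 66
  Event 12 (sale 7): sell min(7,0)=0. stock: 0 - 0 = 0. total_sold = 66
  Event 13 (sale 25): sell min(25,0)=0. stock: 0 - 0 = 0. total_sold = 66
Final: stock = 0, total_sold = 66

Checking against threshold 8:
  After event 1: stock=56 > 8
  After event 2: stock=53 > 8
  After event 3: stock=62 > 8
  After event 4: stock=55 > 8
  After event 5: stock=45 > 8
  After event 6: stock=25 > 8
  After event 7: stock=7 <= 8 -> ALERT
  After event 8: stock=0 <= 8 -> ALERT
  After event 9: stock=0 <= 8 -> ALERT
  After event 10: stock=0 <= 8 -> ALERT
  After event 11: stock=0 <= 8 -> ALERT
  After event 12: stock=0 <= 8 -> ALERT
  After event 13: stock=0 <= 8 -> ALERT
Alert events: [7, 8, 9, 10, 11, 12, 13]. Count = 7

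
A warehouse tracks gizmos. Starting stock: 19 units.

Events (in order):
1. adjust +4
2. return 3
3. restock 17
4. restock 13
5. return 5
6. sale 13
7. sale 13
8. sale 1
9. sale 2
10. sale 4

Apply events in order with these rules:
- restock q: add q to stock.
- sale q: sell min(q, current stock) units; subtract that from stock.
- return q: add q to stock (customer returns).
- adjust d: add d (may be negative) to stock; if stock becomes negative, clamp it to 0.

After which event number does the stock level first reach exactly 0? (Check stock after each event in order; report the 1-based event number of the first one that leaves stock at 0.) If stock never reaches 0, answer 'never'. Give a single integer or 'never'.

Processing events:
Start: stock = 19
  Event 1 (adjust +4): 19 + 4 = 23
  Event 2 (return 3): 23 + 3 = 26
  Event 3 (restock 17): 26 + 17 = 43
  Event 4 (restock 13): 43 + 13 = 56
  Event 5 (return 5): 56 + 5 = 61
  Event 6 (sale 13): sell min(13,61)=13. stock: 61 - 13 = 48. total_sold = 13
  Event 7 (sale 13): sell min(13,48)=13. stock: 48 - 13 = 35. total_sold = 26
  Event 8 (sale 1): sell min(1,35)=1. stock: 35 - 1 = 34. total_sold = 27
  Event 9 (sale 2): sell min(2,34)=2. stock: 34 - 2 = 32. total_sold = 29
  Event 10 (sale 4): sell min(4,32)=4. stock: 32 - 4 = 28. total_sold = 33
Final: stock = 28, total_sold = 33

Stock never reaches 0.

Answer: never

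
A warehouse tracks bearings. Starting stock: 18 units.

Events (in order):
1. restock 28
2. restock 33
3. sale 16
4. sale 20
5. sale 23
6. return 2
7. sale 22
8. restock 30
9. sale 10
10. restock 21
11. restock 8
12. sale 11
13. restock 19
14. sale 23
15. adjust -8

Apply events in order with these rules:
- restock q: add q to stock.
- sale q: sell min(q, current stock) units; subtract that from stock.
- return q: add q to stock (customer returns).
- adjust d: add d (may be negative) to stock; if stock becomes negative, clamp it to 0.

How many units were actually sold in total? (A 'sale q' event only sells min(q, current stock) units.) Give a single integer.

Processing events:
Start: stock = 18
  Event 1 (restock 28): 18 + 28 = 46
  Event 2 (restock 33): 46 + 33 = 79
  Event 3 (sale 16): sell min(16,79)=16. stock: 79 - 16 = 63. total_sold = 16
  Event 4 (sale 20): sell min(20,63)=20. stock: 63 - 20 = 43. total_sold = 36
  Event 5 (sale 23): sell min(23,43)=23. stock: 43 - 23 = 20. total_sold = 59
  Event 6 (return 2): 20 + 2 = 22
  Event 7 (sale 22): sell min(22,22)=22. stock: 22 - 22 = 0. total_sold = 81
  Event 8 (restock 30): 0 + 30 = 30
  Event 9 (sale 10): sell min(10,30)=10. stock: 30 - 10 = 20. total_sold = 91
  Event 10 (restock 21): 20 + 21 = 41
  Event 11 (restock 8): 41 + 8 = 49
  Event 12 (sale 11): sell min(11,49)=11. stock: 49 - 11 = 38. total_sold = 102
  Event 13 (restock 19): 38 + 19 = 57
  Event 14 (sale 23): sell min(23,57)=23. stock: 57 - 23 = 34. total_sold = 125
  Event 15 (adjust -8): 34 + -8 = 26
Final: stock = 26, total_sold = 125

Answer: 125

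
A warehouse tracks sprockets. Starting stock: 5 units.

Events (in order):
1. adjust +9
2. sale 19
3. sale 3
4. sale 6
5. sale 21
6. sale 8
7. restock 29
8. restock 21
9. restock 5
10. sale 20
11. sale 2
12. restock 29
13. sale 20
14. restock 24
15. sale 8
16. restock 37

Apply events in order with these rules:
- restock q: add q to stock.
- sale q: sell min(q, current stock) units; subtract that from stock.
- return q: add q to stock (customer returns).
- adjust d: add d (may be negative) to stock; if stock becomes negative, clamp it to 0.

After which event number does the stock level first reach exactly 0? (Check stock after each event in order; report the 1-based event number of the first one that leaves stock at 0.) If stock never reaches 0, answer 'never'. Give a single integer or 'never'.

Processing events:
Start: stock = 5
  Event 1 (adjust +9): 5 + 9 = 14
  Event 2 (sale 19): sell min(19,14)=14. stock: 14 - 14 = 0. total_sold = 14
  Event 3 (sale 3): sell min(3,0)=0. stock: 0 - 0 = 0. total_sold = 14
  Event 4 (sale 6): sell min(6,0)=0. stock: 0 - 0 = 0. total_sold = 14
  Event 5 (sale 21): sell min(21,0)=0. stock: 0 - 0 = 0. total_sold = 14
  Event 6 (sale 8): sell min(8,0)=0. stock: 0 - 0 = 0. total_sold = 14
  Event 7 (restock 29): 0 + 29 = 29
  Event 8 (restock 21): 29 + 21 = 50
  Event 9 (restock 5): 50 + 5 = 55
  Event 10 (sale 20): sell min(20,55)=20. stock: 55 - 20 = 35. total_sold = 34
  Event 11 (sale 2): sell min(2,35)=2. stock: 35 - 2 = 33. total_sold = 36
  Event 12 (restock 29): 33 + 29 = 62
  Event 13 (sale 20): sell min(20,62)=20. stock: 62 - 20 = 42. total_sold = 56
  Event 14 (restock 24): 42 + 24 = 66
  Event 15 (sale 8): sell min(8,66)=8. stock: 66 - 8 = 58. total_sold = 64
  Event 16 (restock 37): 58 + 37 = 95
Final: stock = 95, total_sold = 64

First zero at event 2.

Answer: 2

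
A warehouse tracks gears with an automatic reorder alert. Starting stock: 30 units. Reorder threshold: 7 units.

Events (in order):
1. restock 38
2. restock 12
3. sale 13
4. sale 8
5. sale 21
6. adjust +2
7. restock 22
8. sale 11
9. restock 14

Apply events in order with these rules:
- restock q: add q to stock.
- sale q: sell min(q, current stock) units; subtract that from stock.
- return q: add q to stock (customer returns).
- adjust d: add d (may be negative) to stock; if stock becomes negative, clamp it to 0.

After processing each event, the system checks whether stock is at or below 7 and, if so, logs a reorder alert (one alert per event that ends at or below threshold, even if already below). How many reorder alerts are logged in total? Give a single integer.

Answer: 0

Derivation:
Processing events:
Start: stock = 30
  Event 1 (restock 38): 30 + 38 = 68
  Event 2 (restock 12): 68 + 12 = 80
  Event 3 (sale 13): sell min(13,80)=13. stock: 80 - 13 = 67. total_sold = 13
  Event 4 (sale 8): sell min(8,67)=8. stock: 67 - 8 = 59. total_sold = 21
  Event 5 (sale 21): sell min(21,59)=21. stock: 59 - 21 = 38. total_sold = 42
  Event 6 (adjust +2): 38 + 2 = 40
  Event 7 (restock 22): 40 + 22 = 62
  Event 8 (sale 11): sell min(11,62)=11. stock: 62 - 11 = 51. total_sold = 53
  Event 9 (restock 14): 51 + 14 = 65
Final: stock = 65, total_sold = 53

Checking against threshold 7:
  After event 1: stock=68 > 7
  After event 2: stock=80 > 7
  After event 3: stock=67 > 7
  After event 4: stock=59 > 7
  After event 5: stock=38 > 7
  After event 6: stock=40 > 7
  After event 7: stock=62 > 7
  After event 8: stock=51 > 7
  After event 9: stock=65 > 7
Alert events: []. Count = 0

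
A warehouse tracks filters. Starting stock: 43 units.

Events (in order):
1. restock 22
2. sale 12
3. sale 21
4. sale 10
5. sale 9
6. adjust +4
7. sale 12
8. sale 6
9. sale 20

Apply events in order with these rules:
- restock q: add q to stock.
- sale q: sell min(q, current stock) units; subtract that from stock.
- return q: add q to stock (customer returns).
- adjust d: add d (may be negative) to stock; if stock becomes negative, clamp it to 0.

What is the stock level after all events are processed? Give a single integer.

Answer: 0

Derivation:
Processing events:
Start: stock = 43
  Event 1 (restock 22): 43 + 22 = 65
  Event 2 (sale 12): sell min(12,65)=12. stock: 65 - 12 = 53. total_sold = 12
  Event 3 (sale 21): sell min(21,53)=21. stock: 53 - 21 = 32. total_sold = 33
  Event 4 (sale 10): sell min(10,32)=10. stock: 32 - 10 = 22. total_sold = 43
  Event 5 (sale 9): sell min(9,22)=9. stock: 22 - 9 = 13. total_sold = 52
  Event 6 (adjust +4): 13 + 4 = 17
  Event 7 (sale 12): sell min(12,17)=12. stock: 17 - 12 = 5. total_sold = 64
  Event 8 (sale 6): sell min(6,5)=5. stock: 5 - 5 = 0. total_sold = 69
  Event 9 (sale 20): sell min(20,0)=0. stock: 0 - 0 = 0. total_sold = 69
Final: stock = 0, total_sold = 69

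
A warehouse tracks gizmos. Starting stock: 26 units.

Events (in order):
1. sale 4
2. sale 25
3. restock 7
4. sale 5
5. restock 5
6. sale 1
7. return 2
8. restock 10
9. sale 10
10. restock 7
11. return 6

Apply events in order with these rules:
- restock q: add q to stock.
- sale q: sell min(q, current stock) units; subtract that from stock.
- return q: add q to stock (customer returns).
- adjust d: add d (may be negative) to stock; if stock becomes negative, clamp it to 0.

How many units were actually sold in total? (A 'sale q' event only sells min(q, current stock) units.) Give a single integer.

Processing events:
Start: stock = 26
  Event 1 (sale 4): sell min(4,26)=4. stock: 26 - 4 = 22. total_sold = 4
  Event 2 (sale 25): sell min(25,22)=22. stock: 22 - 22 = 0. total_sold = 26
  Event 3 (restock 7): 0 + 7 = 7
  Event 4 (sale 5): sell min(5,7)=5. stock: 7 - 5 = 2. total_sold = 31
  Event 5 (restock 5): 2 + 5 = 7
  Event 6 (sale 1): sell min(1,7)=1. stock: 7 - 1 = 6. total_sold = 32
  Event 7 (return 2): 6 + 2 = 8
  Event 8 (restock 10): 8 + 10 = 18
  Event 9 (sale 10): sell min(10,18)=10. stock: 18 - 10 = 8. total_sold = 42
  Event 10 (restock 7): 8 + 7 = 15
  Event 11 (return 6): 15 + 6 = 21
Final: stock = 21, total_sold = 42

Answer: 42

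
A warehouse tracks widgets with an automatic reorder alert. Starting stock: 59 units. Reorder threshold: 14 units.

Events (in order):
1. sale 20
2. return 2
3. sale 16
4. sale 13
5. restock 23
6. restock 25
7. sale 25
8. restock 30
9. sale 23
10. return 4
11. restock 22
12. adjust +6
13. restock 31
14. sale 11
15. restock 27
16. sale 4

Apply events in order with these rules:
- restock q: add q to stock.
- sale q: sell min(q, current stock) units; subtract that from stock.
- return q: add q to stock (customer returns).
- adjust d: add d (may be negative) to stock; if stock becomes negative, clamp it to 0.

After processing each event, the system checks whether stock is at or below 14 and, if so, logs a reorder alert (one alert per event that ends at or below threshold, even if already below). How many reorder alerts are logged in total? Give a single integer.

Answer: 1

Derivation:
Processing events:
Start: stock = 59
  Event 1 (sale 20): sell min(20,59)=20. stock: 59 - 20 = 39. total_sold = 20
  Event 2 (return 2): 39 + 2 = 41
  Event 3 (sale 16): sell min(16,41)=16. stock: 41 - 16 = 25. total_sold = 36
  Event 4 (sale 13): sell min(13,25)=13. stock: 25 - 13 = 12. total_sold = 49
  Event 5 (restock 23): 12 + 23 = 35
  Event 6 (restock 25): 35 + 25 = 60
  Event 7 (sale 25): sell min(25,60)=25. stock: 60 - 25 = 35. total_sold = 74
  Event 8 (restock 30): 35 + 30 = 65
  Event 9 (sale 23): sell min(23,65)=23. stock: 65 - 23 = 42. total_sold = 97
  Event 10 (return 4): 42 + 4 = 46
  Event 11 (restock 22): 46 + 22 = 68
  Event 12 (adjust +6): 68 + 6 = 74
  Event 13 (restock 31): 74 + 31 = 105
  Event 14 (sale 11): sell min(11,105)=11. stock: 105 - 11 = 94. total_sold = 108
  Event 15 (restock 27): 94 + 27 = 121
  Event 16 (sale 4): sell min(4,121)=4. stock: 121 - 4 = 117. total_sold = 112
Final: stock = 117, total_sold = 112

Checking against threshold 14:
  After event 1: stock=39 > 14
  After event 2: stock=41 > 14
  After event 3: stock=25 > 14
  After event 4: stock=12 <= 14 -> ALERT
  After event 5: stock=35 > 14
  After event 6: stock=60 > 14
  After event 7: stock=35 > 14
  After event 8: stock=65 > 14
  After event 9: stock=42 > 14
  After event 10: stock=46 > 14
  After event 11: stock=68 > 14
  After event 12: stock=74 > 14
  After event 13: stock=105 > 14
  After event 14: stock=94 > 14
  After event 15: stock=121 > 14
  After event 16: stock=117 > 14
Alert events: [4]. Count = 1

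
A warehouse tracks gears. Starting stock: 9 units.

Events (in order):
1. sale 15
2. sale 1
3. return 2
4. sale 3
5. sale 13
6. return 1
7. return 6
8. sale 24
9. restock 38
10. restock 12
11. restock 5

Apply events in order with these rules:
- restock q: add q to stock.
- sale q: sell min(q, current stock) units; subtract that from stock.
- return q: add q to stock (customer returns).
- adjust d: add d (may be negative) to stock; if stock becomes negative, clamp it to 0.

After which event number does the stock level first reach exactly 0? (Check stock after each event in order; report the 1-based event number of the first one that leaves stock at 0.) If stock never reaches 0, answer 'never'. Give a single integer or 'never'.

Answer: 1

Derivation:
Processing events:
Start: stock = 9
  Event 1 (sale 15): sell min(15,9)=9. stock: 9 - 9 = 0. total_sold = 9
  Event 2 (sale 1): sell min(1,0)=0. stock: 0 - 0 = 0. total_sold = 9
  Event 3 (return 2): 0 + 2 = 2
  Event 4 (sale 3): sell min(3,2)=2. stock: 2 - 2 = 0. total_sold = 11
  Event 5 (sale 13): sell min(13,0)=0. stock: 0 - 0 = 0. total_sold = 11
  Event 6 (return 1): 0 + 1 = 1
  Event 7 (return 6): 1 + 6 = 7
  Event 8 (sale 24): sell min(24,7)=7. stock: 7 - 7 = 0. total_sold = 18
  Event 9 (restock 38): 0 + 38 = 38
  Event 10 (restock 12): 38 + 12 = 50
  Event 11 (restock 5): 50 + 5 = 55
Final: stock = 55, total_sold = 18

First zero at event 1.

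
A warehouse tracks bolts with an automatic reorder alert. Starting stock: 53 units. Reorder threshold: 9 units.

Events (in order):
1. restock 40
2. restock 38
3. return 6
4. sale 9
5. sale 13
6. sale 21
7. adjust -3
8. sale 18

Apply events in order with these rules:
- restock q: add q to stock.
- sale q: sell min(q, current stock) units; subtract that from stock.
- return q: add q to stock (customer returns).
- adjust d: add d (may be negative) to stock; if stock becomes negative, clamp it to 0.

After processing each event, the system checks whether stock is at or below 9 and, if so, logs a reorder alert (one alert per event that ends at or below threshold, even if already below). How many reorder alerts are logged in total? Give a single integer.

Answer: 0

Derivation:
Processing events:
Start: stock = 53
  Event 1 (restock 40): 53 + 40 = 93
  Event 2 (restock 38): 93 + 38 = 131
  Event 3 (return 6): 131 + 6 = 137
  Event 4 (sale 9): sell min(9,137)=9. stock: 137 - 9 = 128. total_sold = 9
  Event 5 (sale 13): sell min(13,128)=13. stock: 128 - 13 = 115. total_sold = 22
  Event 6 (sale 21): sell min(21,115)=21. stock: 115 - 21 = 94. total_sold = 43
  Event 7 (adjust -3): 94 + -3 = 91
  Event 8 (sale 18): sell min(18,91)=18. stock: 91 - 18 = 73. total_sold = 61
Final: stock = 73, total_sold = 61

Checking against threshold 9:
  After event 1: stock=93 > 9
  After event 2: stock=131 > 9
  After event 3: stock=137 > 9
  After event 4: stock=128 > 9
  After event 5: stock=115 > 9
  After event 6: stock=94 > 9
  After event 7: stock=91 > 9
  After event 8: stock=73 > 9
Alert events: []. Count = 0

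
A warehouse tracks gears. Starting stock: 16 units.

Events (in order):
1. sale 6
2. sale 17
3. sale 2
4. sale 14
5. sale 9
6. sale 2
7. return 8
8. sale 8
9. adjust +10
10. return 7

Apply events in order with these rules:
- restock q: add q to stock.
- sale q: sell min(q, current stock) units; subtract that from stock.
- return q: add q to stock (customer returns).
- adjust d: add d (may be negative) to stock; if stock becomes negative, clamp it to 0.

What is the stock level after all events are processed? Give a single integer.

Processing events:
Start: stock = 16
  Event 1 (sale 6): sell min(6,16)=6. stock: 16 - 6 = 10. total_sold = 6
  Event 2 (sale 17): sell min(17,10)=10. stock: 10 - 10 = 0. total_sold = 16
  Event 3 (sale 2): sell min(2,0)=0. stock: 0 - 0 = 0. total_sold = 16
  Event 4 (sale 14): sell min(14,0)=0. stock: 0 - 0 = 0. total_sold = 16
  Event 5 (sale 9): sell min(9,0)=0. stock: 0 - 0 = 0. total_sold = 16
  Event 6 (sale 2): sell min(2,0)=0. stock: 0 - 0 = 0. total_sold = 16
  Event 7 (return 8): 0 + 8 = 8
  Event 8 (sale 8): sell min(8,8)=8. stock: 8 - 8 = 0. total_sold = 24
  Event 9 (adjust +10): 0 + 10 = 10
  Event 10 (return 7): 10 + 7 = 17
Final: stock = 17, total_sold = 24

Answer: 17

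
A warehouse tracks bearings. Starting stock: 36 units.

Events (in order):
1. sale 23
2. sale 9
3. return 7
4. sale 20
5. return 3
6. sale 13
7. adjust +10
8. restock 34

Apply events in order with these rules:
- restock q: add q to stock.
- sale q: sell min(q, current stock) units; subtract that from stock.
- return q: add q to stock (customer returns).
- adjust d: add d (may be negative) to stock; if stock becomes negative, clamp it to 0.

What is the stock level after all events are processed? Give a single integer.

Answer: 44

Derivation:
Processing events:
Start: stock = 36
  Event 1 (sale 23): sell min(23,36)=23. stock: 36 - 23 = 13. total_sold = 23
  Event 2 (sale 9): sell min(9,13)=9. stock: 13 - 9 = 4. total_sold = 32
  Event 3 (return 7): 4 + 7 = 11
  Event 4 (sale 20): sell min(20,11)=11. stock: 11 - 11 = 0. total_sold = 43
  Event 5 (return 3): 0 + 3 = 3
  Event 6 (sale 13): sell min(13,3)=3. stock: 3 - 3 = 0. total_sold = 46
  Event 7 (adjust +10): 0 + 10 = 10
  Event 8 (restock 34): 10 + 34 = 44
Final: stock = 44, total_sold = 46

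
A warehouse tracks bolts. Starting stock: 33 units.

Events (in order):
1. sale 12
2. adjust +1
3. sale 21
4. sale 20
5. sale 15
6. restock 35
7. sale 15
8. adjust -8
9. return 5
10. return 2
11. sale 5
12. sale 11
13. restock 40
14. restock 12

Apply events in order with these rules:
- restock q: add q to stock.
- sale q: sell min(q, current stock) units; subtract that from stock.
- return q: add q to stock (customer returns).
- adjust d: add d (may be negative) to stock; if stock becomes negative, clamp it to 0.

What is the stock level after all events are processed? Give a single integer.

Answer: 55

Derivation:
Processing events:
Start: stock = 33
  Event 1 (sale 12): sell min(12,33)=12. stock: 33 - 12 = 21. total_sold = 12
  Event 2 (adjust +1): 21 + 1 = 22
  Event 3 (sale 21): sell min(21,22)=21. stock: 22 - 21 = 1. total_sold = 33
  Event 4 (sale 20): sell min(20,1)=1. stock: 1 - 1 = 0. total_sold = 34
  Event 5 (sale 15): sell min(15,0)=0. stock: 0 - 0 = 0. total_sold = 34
  Event 6 (restock 35): 0 + 35 = 35
  Event 7 (sale 15): sell min(15,35)=15. stock: 35 - 15 = 20. total_sold = 49
  Event 8 (adjust -8): 20 + -8 = 12
  Event 9 (return 5): 12 + 5 = 17
  Event 10 (return 2): 17 + 2 = 19
  Event 11 (sale 5): sell min(5,19)=5. stock: 19 - 5 = 14. total_sold = 54
  Event 12 (sale 11): sell min(11,14)=11. stock: 14 - 11 = 3. total_sold = 65
  Event 13 (restock 40): 3 + 40 = 43
  Event 14 (restock 12): 43 + 12 = 55
Final: stock = 55, total_sold = 65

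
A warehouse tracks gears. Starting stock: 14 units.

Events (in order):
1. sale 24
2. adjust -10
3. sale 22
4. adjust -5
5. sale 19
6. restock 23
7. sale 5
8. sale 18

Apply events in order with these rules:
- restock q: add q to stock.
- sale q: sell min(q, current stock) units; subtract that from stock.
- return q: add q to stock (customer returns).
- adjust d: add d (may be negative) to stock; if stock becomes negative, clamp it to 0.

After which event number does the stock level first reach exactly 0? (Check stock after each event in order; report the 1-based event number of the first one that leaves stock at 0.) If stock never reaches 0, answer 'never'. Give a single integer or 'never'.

Processing events:
Start: stock = 14
  Event 1 (sale 24): sell min(24,14)=14. stock: 14 - 14 = 0. total_sold = 14
  Event 2 (adjust -10): 0 + -10 = 0 (clamped to 0)
  Event 3 (sale 22): sell min(22,0)=0. stock: 0 - 0 = 0. total_sold = 14
  Event 4 (adjust -5): 0 + -5 = 0 (clamped to 0)
  Event 5 (sale 19): sell min(19,0)=0. stock: 0 - 0 = 0. total_sold = 14
  Event 6 (restock 23): 0 + 23 = 23
  Event 7 (sale 5): sell min(5,23)=5. stock: 23 - 5 = 18. total_sold = 19
  Event 8 (sale 18): sell min(18,18)=18. stock: 18 - 18 = 0. total_sold = 37
Final: stock = 0, total_sold = 37

First zero at event 1.

Answer: 1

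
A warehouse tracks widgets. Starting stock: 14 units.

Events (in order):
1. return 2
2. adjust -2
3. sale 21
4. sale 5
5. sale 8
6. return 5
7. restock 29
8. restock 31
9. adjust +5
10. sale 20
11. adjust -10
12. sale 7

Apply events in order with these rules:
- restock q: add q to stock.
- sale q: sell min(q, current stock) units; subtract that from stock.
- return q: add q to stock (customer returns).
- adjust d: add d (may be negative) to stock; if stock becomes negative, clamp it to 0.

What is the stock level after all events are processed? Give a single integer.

Answer: 33

Derivation:
Processing events:
Start: stock = 14
  Event 1 (return 2): 14 + 2 = 16
  Event 2 (adjust -2): 16 + -2 = 14
  Event 3 (sale 21): sell min(21,14)=14. stock: 14 - 14 = 0. total_sold = 14
  Event 4 (sale 5): sell min(5,0)=0. stock: 0 - 0 = 0. total_sold = 14
  Event 5 (sale 8): sell min(8,0)=0. stock: 0 - 0 = 0. total_sold = 14
  Event 6 (return 5): 0 + 5 = 5
  Event 7 (restock 29): 5 + 29 = 34
  Event 8 (restock 31): 34 + 31 = 65
  Event 9 (adjust +5): 65 + 5 = 70
  Event 10 (sale 20): sell min(20,70)=20. stock: 70 - 20 = 50. total_sold = 34
  Event 11 (adjust -10): 50 + -10 = 40
  Event 12 (sale 7): sell min(7,40)=7. stock: 40 - 7 = 33. total_sold = 41
Final: stock = 33, total_sold = 41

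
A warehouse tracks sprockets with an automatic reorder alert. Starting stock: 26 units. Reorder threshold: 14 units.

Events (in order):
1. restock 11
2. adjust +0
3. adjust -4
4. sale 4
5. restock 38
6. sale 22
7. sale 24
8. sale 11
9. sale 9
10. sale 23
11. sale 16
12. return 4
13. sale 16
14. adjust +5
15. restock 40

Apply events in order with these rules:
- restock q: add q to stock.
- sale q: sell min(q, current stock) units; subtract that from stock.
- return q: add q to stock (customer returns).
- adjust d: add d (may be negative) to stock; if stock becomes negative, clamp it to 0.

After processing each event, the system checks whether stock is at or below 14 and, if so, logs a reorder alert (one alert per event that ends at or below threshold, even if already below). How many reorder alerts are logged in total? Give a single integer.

Answer: 7

Derivation:
Processing events:
Start: stock = 26
  Event 1 (restock 11): 26 + 11 = 37
  Event 2 (adjust +0): 37 + 0 = 37
  Event 3 (adjust -4): 37 + -4 = 33
  Event 4 (sale 4): sell min(4,33)=4. stock: 33 - 4 = 29. total_sold = 4
  Event 5 (restock 38): 29 + 38 = 67
  Event 6 (sale 22): sell min(22,67)=22. stock: 67 - 22 = 45. total_sold = 26
  Event 7 (sale 24): sell min(24,45)=24. stock: 45 - 24 = 21. total_sold = 50
  Event 8 (sale 11): sell min(11,21)=11. stock: 21 - 11 = 10. total_sold = 61
  Event 9 (sale 9): sell min(9,10)=9. stock: 10 - 9 = 1. total_sold = 70
  Event 10 (sale 23): sell min(23,1)=1. stock: 1 - 1 = 0. total_sold = 71
  Event 11 (sale 16): sell min(16,0)=0. stock: 0 - 0 = 0. total_sold = 71
  Event 12 (return 4): 0 + 4 = 4
  Event 13 (sale 16): sell min(16,4)=4. stock: 4 - 4 = 0. total_sold = 75
  Event 14 (adjust +5): 0 + 5 = 5
  Event 15 (restock 40): 5 + 40 = 45
Final: stock = 45, total_sold = 75

Checking against threshold 14:
  After event 1: stock=37 > 14
  After event 2: stock=37 > 14
  After event 3: stock=33 > 14
  After event 4: stock=29 > 14
  After event 5: stock=67 > 14
  After event 6: stock=45 > 14
  After event 7: stock=21 > 14
  After event 8: stock=10 <= 14 -> ALERT
  After event 9: stock=1 <= 14 -> ALERT
  After event 10: stock=0 <= 14 -> ALERT
  After event 11: stock=0 <= 14 -> ALERT
  After event 12: stock=4 <= 14 -> ALERT
  After event 13: stock=0 <= 14 -> ALERT
  After event 14: stock=5 <= 14 -> ALERT
  After event 15: stock=45 > 14
Alert events: [8, 9, 10, 11, 12, 13, 14]. Count = 7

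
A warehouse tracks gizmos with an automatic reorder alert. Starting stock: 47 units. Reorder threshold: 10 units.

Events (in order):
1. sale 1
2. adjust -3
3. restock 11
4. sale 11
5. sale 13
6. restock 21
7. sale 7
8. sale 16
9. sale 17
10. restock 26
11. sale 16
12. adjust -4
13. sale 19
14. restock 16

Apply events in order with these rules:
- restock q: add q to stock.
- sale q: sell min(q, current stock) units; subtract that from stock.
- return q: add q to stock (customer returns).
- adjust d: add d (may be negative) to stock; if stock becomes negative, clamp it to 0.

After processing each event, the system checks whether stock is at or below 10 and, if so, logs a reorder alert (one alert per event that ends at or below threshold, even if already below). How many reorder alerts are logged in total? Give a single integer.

Answer: 1

Derivation:
Processing events:
Start: stock = 47
  Event 1 (sale 1): sell min(1,47)=1. stock: 47 - 1 = 46. total_sold = 1
  Event 2 (adjust -3): 46 + -3 = 43
  Event 3 (restock 11): 43 + 11 = 54
  Event 4 (sale 11): sell min(11,54)=11. stock: 54 - 11 = 43. total_sold = 12
  Event 5 (sale 13): sell min(13,43)=13. stock: 43 - 13 = 30. total_sold = 25
  Event 6 (restock 21): 30 + 21 = 51
  Event 7 (sale 7): sell min(7,51)=7. stock: 51 - 7 = 44. total_sold = 32
  Event 8 (sale 16): sell min(16,44)=16. stock: 44 - 16 = 28. total_sold = 48
  Event 9 (sale 17): sell min(17,28)=17. stock: 28 - 17 = 11. total_sold = 65
  Event 10 (restock 26): 11 + 26 = 37
  Event 11 (sale 16): sell min(16,37)=16. stock: 37 - 16 = 21. total_sold = 81
  Event 12 (adjust -4): 21 + -4 = 17
  Event 13 (sale 19): sell min(19,17)=17. stock: 17 - 17 = 0. total_sold = 98
  Event 14 (restock 16): 0 + 16 = 16
Final: stock = 16, total_sold = 98

Checking against threshold 10:
  After event 1: stock=46 > 10
  After event 2: stock=43 > 10
  After event 3: stock=54 > 10
  After event 4: stock=43 > 10
  After event 5: stock=30 > 10
  After event 6: stock=51 > 10
  After event 7: stock=44 > 10
  After event 8: stock=28 > 10
  After event 9: stock=11 > 10
  After event 10: stock=37 > 10
  After event 11: stock=21 > 10
  After event 12: stock=17 > 10
  After event 13: stock=0 <= 10 -> ALERT
  After event 14: stock=16 > 10
Alert events: [13]. Count = 1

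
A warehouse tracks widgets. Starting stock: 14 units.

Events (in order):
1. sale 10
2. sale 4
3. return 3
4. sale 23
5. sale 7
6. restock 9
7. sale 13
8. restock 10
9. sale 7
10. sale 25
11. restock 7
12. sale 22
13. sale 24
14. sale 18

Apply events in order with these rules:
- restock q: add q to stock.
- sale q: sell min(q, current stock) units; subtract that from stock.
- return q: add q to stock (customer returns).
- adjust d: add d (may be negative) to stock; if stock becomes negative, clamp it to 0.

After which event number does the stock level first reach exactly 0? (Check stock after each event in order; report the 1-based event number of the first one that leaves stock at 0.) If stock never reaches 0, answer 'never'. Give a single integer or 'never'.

Processing events:
Start: stock = 14
  Event 1 (sale 10): sell min(10,14)=10. stock: 14 - 10 = 4. total_sold = 10
  Event 2 (sale 4): sell min(4,4)=4. stock: 4 - 4 = 0. total_sold = 14
  Event 3 (return 3): 0 + 3 = 3
  Event 4 (sale 23): sell min(23,3)=3. stock: 3 - 3 = 0. total_sold = 17
  Event 5 (sale 7): sell min(7,0)=0. stock: 0 - 0 = 0. total_sold = 17
  Event 6 (restock 9): 0 + 9 = 9
  Event 7 (sale 13): sell min(13,9)=9. stock: 9 - 9 = 0. total_sold = 26
  Event 8 (restock 10): 0 + 10 = 10
  Event 9 (sale 7): sell min(7,10)=7. stock: 10 - 7 = 3. total_sold = 33
  Event 10 (sale 25): sell min(25,3)=3. stock: 3 - 3 = 0. total_sold = 36
  Event 11 (restock 7): 0 + 7 = 7
  Event 12 (sale 22): sell min(22,7)=7. stock: 7 - 7 = 0. total_sold = 43
  Event 13 (sale 24): sell min(24,0)=0. stock: 0 - 0 = 0. total_sold = 43
  Event 14 (sale 18): sell min(18,0)=0. stock: 0 - 0 = 0. total_sold = 43
Final: stock = 0, total_sold = 43

First zero at event 2.

Answer: 2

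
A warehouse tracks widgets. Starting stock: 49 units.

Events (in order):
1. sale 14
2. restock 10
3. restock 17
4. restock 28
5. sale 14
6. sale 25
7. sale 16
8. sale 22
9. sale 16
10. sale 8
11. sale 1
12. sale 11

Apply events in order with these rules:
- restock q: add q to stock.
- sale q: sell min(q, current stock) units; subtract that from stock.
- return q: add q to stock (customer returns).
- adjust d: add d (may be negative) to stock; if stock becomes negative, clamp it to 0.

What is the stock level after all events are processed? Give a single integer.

Answer: 0

Derivation:
Processing events:
Start: stock = 49
  Event 1 (sale 14): sell min(14,49)=14. stock: 49 - 14 = 35. total_sold = 14
  Event 2 (restock 10): 35 + 10 = 45
  Event 3 (restock 17): 45 + 17 = 62
  Event 4 (restock 28): 62 + 28 = 90
  Event 5 (sale 14): sell min(14,90)=14. stock: 90 - 14 = 76. total_sold = 28
  Event 6 (sale 25): sell min(25,76)=25. stock: 76 - 25 = 51. total_sold = 53
  Event 7 (sale 16): sell min(16,51)=16. stock: 51 - 16 = 35. total_sold = 69
  Event 8 (sale 22): sell min(22,35)=22. stock: 35 - 22 = 13. total_sold = 91
  Event 9 (sale 16): sell min(16,13)=13. stock: 13 - 13 = 0. total_sold = 104
  Event 10 (sale 8): sell min(8,0)=0. stock: 0 - 0 = 0. total_sold = 104
  Event 11 (sale 1): sell min(1,0)=0. stock: 0 - 0 = 0. total_sold = 104
  Event 12 (sale 11): sell min(11,0)=0. stock: 0 - 0 = 0. total_sold = 104
Final: stock = 0, total_sold = 104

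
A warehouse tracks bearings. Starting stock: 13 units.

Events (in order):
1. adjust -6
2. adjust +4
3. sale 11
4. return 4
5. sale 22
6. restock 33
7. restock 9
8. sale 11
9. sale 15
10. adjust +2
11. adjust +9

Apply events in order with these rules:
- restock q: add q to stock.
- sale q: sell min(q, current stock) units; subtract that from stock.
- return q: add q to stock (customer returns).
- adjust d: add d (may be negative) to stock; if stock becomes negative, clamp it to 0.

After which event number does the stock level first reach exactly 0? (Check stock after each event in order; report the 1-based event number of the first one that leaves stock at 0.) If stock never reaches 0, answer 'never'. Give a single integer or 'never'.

Answer: 3

Derivation:
Processing events:
Start: stock = 13
  Event 1 (adjust -6): 13 + -6 = 7
  Event 2 (adjust +4): 7 + 4 = 11
  Event 3 (sale 11): sell min(11,11)=11. stock: 11 - 11 = 0. total_sold = 11
  Event 4 (return 4): 0 + 4 = 4
  Event 5 (sale 22): sell min(22,4)=4. stock: 4 - 4 = 0. total_sold = 15
  Event 6 (restock 33): 0 + 33 = 33
  Event 7 (restock 9): 33 + 9 = 42
  Event 8 (sale 11): sell min(11,42)=11. stock: 42 - 11 = 31. total_sold = 26
  Event 9 (sale 15): sell min(15,31)=15. stock: 31 - 15 = 16. total_sold = 41
  Event 10 (adjust +2): 16 + 2 = 18
  Event 11 (adjust +9): 18 + 9 = 27
Final: stock = 27, total_sold = 41

First zero at event 3.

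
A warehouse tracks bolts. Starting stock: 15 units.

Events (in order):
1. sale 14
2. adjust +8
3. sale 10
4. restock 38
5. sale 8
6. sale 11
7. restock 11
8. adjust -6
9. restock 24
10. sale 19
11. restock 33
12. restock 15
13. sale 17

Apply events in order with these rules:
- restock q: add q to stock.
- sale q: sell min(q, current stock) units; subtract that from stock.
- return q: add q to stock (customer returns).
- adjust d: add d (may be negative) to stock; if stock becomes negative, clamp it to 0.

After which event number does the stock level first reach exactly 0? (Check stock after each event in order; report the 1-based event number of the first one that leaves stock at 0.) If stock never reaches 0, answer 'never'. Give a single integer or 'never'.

Answer: 3

Derivation:
Processing events:
Start: stock = 15
  Event 1 (sale 14): sell min(14,15)=14. stock: 15 - 14 = 1. total_sold = 14
  Event 2 (adjust +8): 1 + 8 = 9
  Event 3 (sale 10): sell min(10,9)=9. stock: 9 - 9 = 0. total_sold = 23
  Event 4 (restock 38): 0 + 38 = 38
  Event 5 (sale 8): sell min(8,38)=8. stock: 38 - 8 = 30. total_sold = 31
  Event 6 (sale 11): sell min(11,30)=11. stock: 30 - 11 = 19. total_sold = 42
  Event 7 (restock 11): 19 + 11 = 30
  Event 8 (adjust -6): 30 + -6 = 24
  Event 9 (restock 24): 24 + 24 = 48
  Event 10 (sale 19): sell min(19,48)=19. stock: 48 - 19 = 29. total_sold = 61
  Event 11 (restock 33): 29 + 33 = 62
  Event 12 (restock 15): 62 + 15 = 77
  Event 13 (sale 17): sell min(17,77)=17. stock: 77 - 17 = 60. total_sold = 78
Final: stock = 60, total_sold = 78

First zero at event 3.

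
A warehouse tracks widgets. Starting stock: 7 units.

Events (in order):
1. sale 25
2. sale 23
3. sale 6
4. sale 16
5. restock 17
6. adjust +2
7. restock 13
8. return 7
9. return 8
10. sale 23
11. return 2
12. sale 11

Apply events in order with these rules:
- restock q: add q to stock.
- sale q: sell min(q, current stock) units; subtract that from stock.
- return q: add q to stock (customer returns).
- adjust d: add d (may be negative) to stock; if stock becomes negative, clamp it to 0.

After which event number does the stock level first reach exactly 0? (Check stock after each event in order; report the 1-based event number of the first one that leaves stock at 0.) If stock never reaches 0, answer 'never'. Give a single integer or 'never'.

Answer: 1

Derivation:
Processing events:
Start: stock = 7
  Event 1 (sale 25): sell min(25,7)=7. stock: 7 - 7 = 0. total_sold = 7
  Event 2 (sale 23): sell min(23,0)=0. stock: 0 - 0 = 0. total_sold = 7
  Event 3 (sale 6): sell min(6,0)=0. stock: 0 - 0 = 0. total_sold = 7
  Event 4 (sale 16): sell min(16,0)=0. stock: 0 - 0 = 0. total_sold = 7
  Event 5 (restock 17): 0 + 17 = 17
  Event 6 (adjust +2): 17 + 2 = 19
  Event 7 (restock 13): 19 + 13 = 32
  Event 8 (return 7): 32 + 7 = 39
  Event 9 (return 8): 39 + 8 = 47
  Event 10 (sale 23): sell min(23,47)=23. stock: 47 - 23 = 24. total_sold = 30
  Event 11 (return 2): 24 + 2 = 26
  Event 12 (sale 11): sell min(11,26)=11. stock: 26 - 11 = 15. total_sold = 41
Final: stock = 15, total_sold = 41

First zero at event 1.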